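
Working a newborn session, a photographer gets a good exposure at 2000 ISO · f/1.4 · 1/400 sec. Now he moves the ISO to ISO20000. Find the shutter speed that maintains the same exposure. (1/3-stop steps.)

ISO: 2000 → 2500 → 3200 → 4000 → 5000 → 6400 → 8000 → 10000 → 12800 → 16000 → 20000 — 3 1/3 stops higher (brighter).
Need 3 1/3 stops darker from the shutter speed: 1/400 → 1/500 → 1/640 → 1/800 → 1/1000 → 1/1250 → 1/1600 → 1/2000 → 1/2500 → 1/3200 → 1/4000.

1/4000s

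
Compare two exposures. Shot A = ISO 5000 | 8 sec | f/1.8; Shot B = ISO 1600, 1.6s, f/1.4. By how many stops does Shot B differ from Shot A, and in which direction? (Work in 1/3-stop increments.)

3 1/3 stops darker

Aperture: f/1.8 → f/1.6 → f/1.4 — 2/3 stop opened up (brighter).
Shutter speed: 8 → 6 → 5 → 4 → 3.2 → 2.5 → 2 → 1.6 — 2 1/3 stops shorter (darker).
ISO: 5000 → 4000 → 3200 → 2500 → 2000 → 1600 — 1 2/3 stops lower (darker).
Net: +2/3 −2 1/3 −1 2/3 = −3 1/3 stops.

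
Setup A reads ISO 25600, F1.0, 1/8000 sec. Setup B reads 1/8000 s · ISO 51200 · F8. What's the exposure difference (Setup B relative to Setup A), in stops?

5 stops darker

Aperture: f/1.0 → f/1.4 → f/2 → f/2.8 → f/4 → f/5.6 → f/8 — 6 stops smaller aperture (darker).
Shutter speed: unchanged.
ISO: 25600 → 51200 — 1 stop higher (brighter).
Net: −6 +1 = −5 stops.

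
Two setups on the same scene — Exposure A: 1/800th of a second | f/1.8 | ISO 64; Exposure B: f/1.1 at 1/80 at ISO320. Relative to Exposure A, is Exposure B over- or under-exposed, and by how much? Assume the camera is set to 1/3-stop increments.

Aperture: f/1.8 → f/1.6 → f/1.4 → f/1.2 → f/1.1 — 1 1/3 stops opened up (brighter).
Shutter speed: 1/800 → 1/640 → 1/500 → 1/400 → 1/320 → 1/250 → 1/200 → 1/160 → 1/125 → 1/100 → 1/80 — 3 1/3 stops slower (brighter).
ISO: 64 → 80 → 100 → 125 → 160 → 200 → 250 → 320 — 2 1/3 stops higher (brighter).
Net: +1 1/3 +3 1/3 +2 1/3 = +7 stops.

7 stops brighter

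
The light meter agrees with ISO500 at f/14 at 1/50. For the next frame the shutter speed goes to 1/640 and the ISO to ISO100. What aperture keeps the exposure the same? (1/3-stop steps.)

Shutter speed: 1/50 → 1/60 → 1/80 → 1/100 → 1/125 → 1/160 → 1/200 → 1/250 → 1/320 → 1/400 → 1/500 → 1/640 — 3 2/3 stops shorter (darker).
ISO: 500 → 400 → 320 → 250 → 200 → 160 → 125 → 100 — 2 1/3 stops dropped (darker).
Net change so far: 6 stops darker. Offset with the aperture: f/14 → f/13 → f/11 → f/10 → f/9 → f/8 → f/7.1 → f/6.3 → f/5.6 → f/5 → f/4.5 → f/4 → f/3.5 → f/3.2 → f/2.8 → f/2.5 → f/2.2 → f/2 → f/1.8.

f/1.8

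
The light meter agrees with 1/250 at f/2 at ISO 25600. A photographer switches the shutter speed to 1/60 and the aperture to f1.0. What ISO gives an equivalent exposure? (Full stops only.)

ISO 1600

Shutter speed: 1/250 → 1/125 → 1/60 — 2 stops longer (brighter).
Aperture: f/2 → f/1.4 → f/1.0 — 2 stops wider (brighter).
Net change so far: 4 stops brighter. Offset with the ISO: 25600 → 12800 → 6400 → 3200 → 1600.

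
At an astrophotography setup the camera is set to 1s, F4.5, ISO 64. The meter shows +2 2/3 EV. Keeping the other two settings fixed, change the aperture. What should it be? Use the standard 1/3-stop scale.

f/11

Overexposed by 2 2/3 stops → need 2 2/3 stops darker.
Aperture: f/4.5 → f/5 → f/5.6 → f/6.3 → f/7.1 → f/8 → f/9 → f/10 → f/11.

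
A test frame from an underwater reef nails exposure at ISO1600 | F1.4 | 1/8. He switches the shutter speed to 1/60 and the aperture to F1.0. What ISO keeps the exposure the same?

Shutter speed: 1/8 → 1/15 → 1/30 → 1/60 — 3 stops shorter (darker).
Aperture: f/1.4 → f/1.0 — 1 stop larger aperture (brighter).
Net change so far: 2 stops darker. Offset with the ISO: 1600 → 3200 → 6400.

ISO 6400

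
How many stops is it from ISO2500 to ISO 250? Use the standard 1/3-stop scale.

3 1/3 stops

2500 → 2000 → 1600 → 1250 → 1000 → 800 → 640 → 500 → 400 → 320 → 250 — count the steps: 10 third-stops = 3 1/3 stops.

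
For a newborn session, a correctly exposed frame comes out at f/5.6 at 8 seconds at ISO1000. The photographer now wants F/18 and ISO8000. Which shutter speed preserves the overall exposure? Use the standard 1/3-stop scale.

Aperture: f/5.6 → f/6.3 → f/7.1 → f/8 → f/9 → f/10 → f/11 → f/13 → f/14 → f/16 → f/18 — 3 1/3 stops stopped down (darker).
ISO: 1000 → 1250 → 1600 → 2000 → 2500 → 3200 → 4000 → 5000 → 6400 → 8000 — 3 stops higher (brighter).
Net change so far: 1/3 stop darker. Offset with the shutter speed: 8 → 10.

10 s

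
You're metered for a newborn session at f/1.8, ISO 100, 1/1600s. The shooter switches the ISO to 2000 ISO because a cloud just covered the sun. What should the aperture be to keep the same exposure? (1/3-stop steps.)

ISO: 100 → 125 → 160 → 200 → 250 → 320 → 400 → 500 → 640 → 800 → 1000 → 1250 → 1600 → 2000 — 4 1/3 stops higher (brighter).
Need 4 1/3 stops darker from the aperture: f/1.8 → f/2 → f/2.2 → f/2.5 → f/2.8 → f/3.2 → f/3.5 → f/4 → f/4.5 → f/5 → f/5.6 → f/6.3 → f/7.1 → f/8.

f/8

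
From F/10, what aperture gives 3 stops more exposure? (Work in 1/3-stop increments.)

f/3.5

Aperture: f/10 → f/9 → f/8 → f/7.1 → f/6.3 → f/5.6 → f/5 → f/4.5 → f/4 → f/3.5 — 3 stops larger aperture (brighter).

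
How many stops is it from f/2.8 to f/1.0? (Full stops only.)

3 stops

f/2.8 → f/2 → f/1.4 → f/1.0 — count the steps: 3 stops.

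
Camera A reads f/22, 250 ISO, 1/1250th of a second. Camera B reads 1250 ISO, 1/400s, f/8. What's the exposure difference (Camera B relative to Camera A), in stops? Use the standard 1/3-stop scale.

Aperture: f/22 → f/20 → f/18 → f/16 → f/14 → f/13 → f/11 → f/10 → f/9 → f/8 — 3 stops wider (brighter).
Shutter speed: 1/1250 → 1/1000 → 1/800 → 1/640 → 1/500 → 1/400 — 1 2/3 stops longer (brighter).
ISO: 250 → 320 → 400 → 500 → 640 → 800 → 1000 → 1250 — 2 1/3 stops higher (brighter).
Net: +3 +1 2/3 +2 1/3 = +7 stops.

7 stops brighter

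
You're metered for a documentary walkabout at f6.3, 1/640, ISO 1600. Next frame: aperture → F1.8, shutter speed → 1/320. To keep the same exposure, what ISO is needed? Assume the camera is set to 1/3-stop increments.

ISO 64

Aperture: f/6.3 → f/5.6 → f/5 → f/4.5 → f/4 → f/3.5 → f/3.2 → f/2.8 → f/2.5 → f/2.2 → f/2 → f/1.8 — 3 2/3 stops opened up (brighter).
Shutter speed: 1/640 → 1/500 → 1/400 → 1/320 — 1 stop longer (brighter).
Net change so far: 4 2/3 stops brighter. Offset with the ISO: 1600 → 1250 → 1000 → 800 → 640 → 500 → 400 → 320 → 250 → 200 → 160 → 125 → 100 → 80 → 64.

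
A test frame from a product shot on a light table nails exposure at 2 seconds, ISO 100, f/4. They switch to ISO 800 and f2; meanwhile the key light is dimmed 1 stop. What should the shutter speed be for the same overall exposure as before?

1/8s

Scene light: 1 stop darker.
ISO: 100 → 200 → 400 → 800 — 3 stops raised (brighter).
Aperture: f/4 → f/2.8 → f/2 — 2 stops wider (brighter).
Net so far: 4 stops brighter. Shutter speed: 2 → 1 → 1/2 → 1/4 → 1/8.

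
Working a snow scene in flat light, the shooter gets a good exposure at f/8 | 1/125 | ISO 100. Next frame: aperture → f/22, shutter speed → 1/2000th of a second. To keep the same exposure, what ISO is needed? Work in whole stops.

ISO 12800

Aperture: f/8 → f/11 → f/16 → f/22 — 3 stops narrower (darker).
Shutter speed: 1/125 → 1/250 → 1/500 → 1/1000 → 1/2000 — 4 stops faster (darker).
Net change so far: 7 stops darker. Offset with the ISO: 100 → 200 → 400 → 800 → 1600 → 3200 → 6400 → 12800.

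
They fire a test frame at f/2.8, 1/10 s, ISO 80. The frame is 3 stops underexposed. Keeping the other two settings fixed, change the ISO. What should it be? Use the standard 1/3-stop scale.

ISO 640

Underexposed by 3 stops → need 3 stops brighter.
ISO: 80 → 100 → 125 → 160 → 200 → 250 → 320 → 400 → 500 → 640.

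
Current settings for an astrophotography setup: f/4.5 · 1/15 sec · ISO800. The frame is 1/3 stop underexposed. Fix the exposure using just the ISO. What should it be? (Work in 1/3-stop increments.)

ISO 1000

Underexposed by 1/3 stop → need 1/3 stop brighter.
ISO: 800 → 1000.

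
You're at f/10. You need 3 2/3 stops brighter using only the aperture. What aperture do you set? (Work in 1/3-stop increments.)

Aperture: f/10 → f/9 → f/8 → f/7.1 → f/6.3 → f/5.6 → f/5 → f/4.5 → f/4 → f/3.5 → f/3.2 → f/2.8 — 3 2/3 stops larger aperture (brighter).

f/2.8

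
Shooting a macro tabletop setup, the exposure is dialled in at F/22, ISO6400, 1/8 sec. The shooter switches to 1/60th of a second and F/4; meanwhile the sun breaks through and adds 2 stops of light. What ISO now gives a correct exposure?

Scene light: 2 stops brighter.
Shutter speed: 1/8 → 1/15 → 1/30 → 1/60 — 3 stops faster (darker).
Aperture: f/22 → f/16 → f/11 → f/8 → f/5.6 → f/4 — 5 stops larger aperture (brighter).
Net so far: 4 stops brighter. ISO: 6400 → 3200 → 1600 → 800 → 400.

ISO 400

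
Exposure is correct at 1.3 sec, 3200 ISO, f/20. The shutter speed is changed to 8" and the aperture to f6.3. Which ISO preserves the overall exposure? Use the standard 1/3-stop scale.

Shutter speed: 1.3 → 1.6 → 2 → 2.5 → 3.2 → 4 → 5 → 6 → 8 — 2 2/3 stops longer (brighter).
Aperture: f/20 → f/18 → f/16 → f/14 → f/13 → f/11 → f/10 → f/9 → f/8 → f/7.1 → f/6.3 — 3 1/3 stops larger aperture (brighter).
Net change so far: 6 stops brighter. Offset with the ISO: 3200 → 2500 → 2000 → 1600 → 1250 → 1000 → 800 → 640 → 500 → 400 → 320 → 250 → 200 → 160 → 125 → 100 → 80 → 64 → 50.

ISO 50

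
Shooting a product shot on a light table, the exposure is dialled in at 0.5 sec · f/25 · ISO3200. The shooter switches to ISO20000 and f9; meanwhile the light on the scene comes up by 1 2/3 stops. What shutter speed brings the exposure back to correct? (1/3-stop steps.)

Scene light: 1 2/3 stops brighter.
ISO: 3200 → 4000 → 5000 → 6400 → 8000 → 10000 → 12800 → 16000 → 20000 — 2 2/3 stops higher (brighter).
Aperture: f/25 → f/22 → f/20 → f/18 → f/16 → f/14 → f/13 → f/11 → f/10 → f/9 — 3 stops wider (brighter).
Net so far: 7 1/3 stops brighter. Shutter speed: 0.5 → 0.4 → 0.3 → 1/4 → 1/5 → 1/6 → 1/8 → 1/10 → 1/13 → 1/15 → 1/20 → 1/25 → 1/30 → 1/40 → 1/50 → 1/60 → 1/80 → 1/100 → 1/125 → 1/160 → 1/200 → 1/250 → 1/320.

1/320s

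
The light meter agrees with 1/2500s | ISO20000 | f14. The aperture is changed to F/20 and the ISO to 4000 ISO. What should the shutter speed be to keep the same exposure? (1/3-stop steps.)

Aperture: f/14 → f/16 → f/18 → f/20 — 1 stop narrower (darker).
ISO: 20000 → 16000 → 12800 → 10000 → 8000 → 6400 → 5000 → 4000 — 2 1/3 stops lower (darker).
Net change so far: 3 1/3 stops darker. Offset with the shutter speed: 1/2500 → 1/2000 → 1/1600 → 1/1250 → 1/1000 → 1/800 → 1/640 → 1/500 → 1/400 → 1/320 → 1/250.

1/250s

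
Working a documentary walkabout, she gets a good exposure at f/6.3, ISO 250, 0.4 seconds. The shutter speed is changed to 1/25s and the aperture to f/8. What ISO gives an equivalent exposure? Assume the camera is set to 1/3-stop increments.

ISO 4000

Shutter speed: 0.4 → 0.3 → 1/4 → 1/5 → 1/6 → 1/8 → 1/10 → 1/13 → 1/15 → 1/20 → 1/25 — 3 1/3 stops faster (darker).
Aperture: f/6.3 → f/7.1 → f/8 — 2/3 stop smaller aperture (darker).
Net change so far: 4 stops darker. Offset with the ISO: 250 → 320 → 400 → 500 → 640 → 800 → 1000 → 1250 → 1600 → 2000 → 2500 → 3200 → 4000.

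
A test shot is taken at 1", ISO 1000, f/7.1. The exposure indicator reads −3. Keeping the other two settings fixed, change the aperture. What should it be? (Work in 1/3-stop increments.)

f/2.5

Underexposed by 3 stops → need 3 stops brighter.
Aperture: f/7.1 → f/6.3 → f/5.6 → f/5 → f/4.5 → f/4 → f/3.5 → f/3.2 → f/2.8 → f/2.5.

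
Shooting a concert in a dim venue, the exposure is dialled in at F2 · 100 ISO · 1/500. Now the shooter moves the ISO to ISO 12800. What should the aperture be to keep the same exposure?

f/22

ISO: 100 → 200 → 400 → 800 → 1600 → 3200 → 6400 → 12800 — 7 stops raised (brighter).
Need 7 stops darker from the aperture: f/2 → f/2.8 → f/4 → f/5.6 → f/8 → f/11 → f/16 → f/22.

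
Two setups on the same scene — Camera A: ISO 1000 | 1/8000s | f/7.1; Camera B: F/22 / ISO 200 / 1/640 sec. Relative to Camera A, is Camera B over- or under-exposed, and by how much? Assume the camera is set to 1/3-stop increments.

Aperture: f/7.1 → f/8 → f/9 → f/10 → f/11 → f/13 → f/14 → f/16 → f/18 → f/20 → f/22 — 3 1/3 stops stopped down (darker).
Shutter speed: 1/8000 → 1/6400 → 1/5000 → 1/4000 → 1/3200 → 1/2500 → 1/2000 → 1/1600 → 1/1250 → 1/1000 → 1/800 → 1/640 — 3 2/3 stops slower (brighter).
ISO: 1000 → 800 → 640 → 500 → 400 → 320 → 250 → 200 — 2 1/3 stops lower (darker).
Net: −3 1/3 +3 2/3 −2 1/3 = −2 stops.

2 stops darker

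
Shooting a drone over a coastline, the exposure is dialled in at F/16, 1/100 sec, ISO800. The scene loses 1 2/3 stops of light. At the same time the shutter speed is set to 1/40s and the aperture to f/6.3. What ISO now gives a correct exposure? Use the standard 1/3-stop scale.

Scene light: 1 2/3 stops darker.
Shutter speed: 1/100 → 1/80 → 1/60 → 1/50 → 1/40 — 1 1/3 stops longer (brighter).
Aperture: f/16 → f/14 → f/13 → f/11 → f/10 → f/9 → f/8 → f/7.1 → f/6.3 — 2 2/3 stops wider (brighter).
Net so far: 2 1/3 stops brighter. ISO: 800 → 640 → 500 → 400 → 320 → 250 → 200 → 160.

ISO 160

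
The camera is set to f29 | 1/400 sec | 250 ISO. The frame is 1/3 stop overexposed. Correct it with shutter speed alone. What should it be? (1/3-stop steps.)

Overexposed by 1/3 stop → need 1/3 stop darker.
Shutter speed: 1/400 → 1/500.

1/500s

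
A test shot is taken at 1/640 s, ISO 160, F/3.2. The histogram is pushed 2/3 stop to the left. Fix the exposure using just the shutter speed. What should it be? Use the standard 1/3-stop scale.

1/400s

Underexposed by 2/3 stop → need 2/3 stop brighter.
Shutter speed: 1/640 → 1/500 → 1/400.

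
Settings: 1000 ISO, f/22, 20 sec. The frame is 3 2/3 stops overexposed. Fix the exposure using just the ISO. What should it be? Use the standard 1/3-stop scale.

Overexposed by 3 2/3 stops → need 3 2/3 stops darker.
ISO: 1000 → 800 → 640 → 500 → 400 → 320 → 250 → 200 → 160 → 125 → 100 → 80.

ISO 80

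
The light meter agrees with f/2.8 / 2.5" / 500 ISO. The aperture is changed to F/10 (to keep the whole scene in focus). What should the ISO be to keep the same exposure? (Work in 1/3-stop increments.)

ISO 6400

Aperture: f/2.8 → f/3.2 → f/3.5 → f/4 → f/4.5 → f/5 → f/5.6 → f/6.3 → f/7.1 → f/8 → f/9 → f/10 — 3 2/3 stops narrower (darker).
Need 3 2/3 stops brighter from the ISO: 500 → 640 → 800 → 1000 → 1250 → 1600 → 2000 → 2500 → 3200 → 4000 → 5000 → 6400.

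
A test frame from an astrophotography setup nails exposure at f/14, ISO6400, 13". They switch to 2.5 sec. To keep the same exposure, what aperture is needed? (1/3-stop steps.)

Shutter speed: 13 → 10 → 8 → 6 → 5 → 4 → 3.2 → 2.5 — 2 1/3 stops faster (darker).
Need 2 1/3 stops brighter from the aperture: f/14 → f/13 → f/11 → f/10 → f/9 → f/8 → f/7.1 → f/6.3.

f/6.3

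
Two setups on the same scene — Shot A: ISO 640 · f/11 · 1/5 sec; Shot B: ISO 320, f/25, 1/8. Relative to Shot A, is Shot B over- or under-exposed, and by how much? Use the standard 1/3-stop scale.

Aperture: f/11 → f/13 → f/14 → f/16 → f/18 → f/20 → f/22 → f/25 — 2 1/3 stops narrower (darker).
Shutter speed: 1/5 → 1/6 → 1/8 — 2/3 stop shorter (darker).
ISO: 640 → 500 → 400 → 320 — 1 stop dropped (darker).
Net: −2 1/3 −2/3 −1 = −4 stops.

4 stops darker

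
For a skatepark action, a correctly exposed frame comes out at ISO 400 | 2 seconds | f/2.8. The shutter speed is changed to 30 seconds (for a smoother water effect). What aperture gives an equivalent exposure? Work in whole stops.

Shutter speed: 2 → 4 → 8 → 15 → 30 — 4 stops slower (brighter).
Need 4 stops darker from the aperture: f/2.8 → f/4 → f/5.6 → f/8 → f/11.

f/11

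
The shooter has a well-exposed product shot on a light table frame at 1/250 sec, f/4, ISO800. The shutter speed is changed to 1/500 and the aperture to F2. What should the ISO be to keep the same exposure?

ISO 400

Shutter speed: 1/250 → 1/500 — 1 stop faster (darker).
Aperture: f/4 → f/2.8 → f/2 — 2 stops opened up (brighter).
Net change so far: 1 stop brighter. Offset with the ISO: 800 → 400.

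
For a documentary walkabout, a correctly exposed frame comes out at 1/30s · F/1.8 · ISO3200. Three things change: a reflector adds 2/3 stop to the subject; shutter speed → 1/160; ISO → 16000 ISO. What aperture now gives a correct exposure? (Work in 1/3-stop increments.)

f/2.2

Scene light: 2/3 stop brighter.
Shutter speed: 1/30 → 1/40 → 1/50 → 1/60 → 1/80 → 1/100 → 1/125 → 1/160 — 2 1/3 stops faster (darker).
ISO: 3200 → 4000 → 5000 → 6400 → 8000 → 10000 → 12800 → 16000 — 2 1/3 stops higher (brighter).
Net so far: 2/3 stop brighter. Aperture: f/1.8 → f/2 → f/2.2.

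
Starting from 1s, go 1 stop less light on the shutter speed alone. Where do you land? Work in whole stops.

1/2s

Shutter speed: 1 → 1/2 — 1 stop shorter (darker).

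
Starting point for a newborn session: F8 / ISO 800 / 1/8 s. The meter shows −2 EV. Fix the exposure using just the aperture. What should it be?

f/4

Underexposed by 2 stops → need 2 stops brighter.
Aperture: f/8 → f/5.6 → f/4.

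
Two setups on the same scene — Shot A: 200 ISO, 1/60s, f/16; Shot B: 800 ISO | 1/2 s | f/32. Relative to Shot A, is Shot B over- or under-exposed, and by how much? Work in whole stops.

Aperture: f/16 → f/22 → f/32 — 2 stops narrower (darker).
Shutter speed: 1/60 → 1/30 → 1/15 → 1/8 → 1/4 → 1/2 — 5 stops longer (brighter).
ISO: 200 → 400 → 800 — 2 stops raised (brighter).
Net: −2 +5 +2 = +5 stops.

5 stops brighter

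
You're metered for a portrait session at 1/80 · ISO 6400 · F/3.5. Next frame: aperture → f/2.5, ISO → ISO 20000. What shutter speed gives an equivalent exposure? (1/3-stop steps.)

1/500s

Aperture: f/3.5 → f/3.2 → f/2.8 → f/2.5 — 1 stop wider (brighter).
ISO: 6400 → 8000 → 10000 → 12800 → 16000 → 20000 — 1 2/3 stops higher (brighter).
Net change so far: 2 2/3 stops brighter. Offset with the shutter speed: 1/80 → 1/100 → 1/125 → 1/160 → 1/200 → 1/250 → 1/320 → 1/400 → 1/500.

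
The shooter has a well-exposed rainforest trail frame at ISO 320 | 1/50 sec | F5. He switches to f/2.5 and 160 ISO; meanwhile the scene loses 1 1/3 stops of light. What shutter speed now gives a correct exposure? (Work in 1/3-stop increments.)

1/40s

Scene light: 1 1/3 stops darker.
Aperture: f/5 → f/4.5 → f/4 → f/3.5 → f/3.2 → f/2.8 → f/2.5 — 2 stops larger aperture (brighter).
ISO: 320 → 250 → 200 → 160 — 1 stop dropped (darker).
Net so far: 1/3 stop darker. Shutter speed: 1/50 → 1/40.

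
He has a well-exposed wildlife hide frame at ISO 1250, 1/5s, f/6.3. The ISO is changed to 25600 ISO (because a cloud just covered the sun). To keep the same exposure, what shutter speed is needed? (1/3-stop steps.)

1/100s

ISO: 1250 → 1600 → 2000 → 2500 → 3200 → 4000 → 5000 → 6400 → 8000 → 10000 → 12800 → 16000 → 20000 → 25600 — 4 1/3 stops raised (brighter).
Need 4 1/3 stops darker from the shutter speed: 1/5 → 1/6 → 1/8 → 1/10 → 1/13 → 1/15 → 1/20 → 1/25 → 1/30 → 1/40 → 1/50 → 1/60 → 1/80 → 1/100.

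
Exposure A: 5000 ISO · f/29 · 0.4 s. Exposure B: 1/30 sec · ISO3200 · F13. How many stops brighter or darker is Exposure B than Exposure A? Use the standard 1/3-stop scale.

2 stops darker

Aperture: f/29 → f/25 → f/22 → f/20 → f/18 → f/16 → f/14 → f/13 — 2 1/3 stops opened up (brighter).
Shutter speed: 0.4 → 0.3 → 1/4 → 1/5 → 1/6 → 1/8 → 1/10 → 1/13 → 1/15 → 1/20 → 1/25 → 1/30 — 3 2/3 stops faster (darker).
ISO: 5000 → 4000 → 3200 — 2/3 stop dropped (darker).
Net: +2 1/3 −3 2/3 −2/3 = −2 stops.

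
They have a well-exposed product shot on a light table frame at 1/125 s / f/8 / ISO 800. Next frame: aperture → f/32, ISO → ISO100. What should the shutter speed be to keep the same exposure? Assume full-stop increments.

1 s

Aperture: f/8 → f/11 → f/16 → f/22 → f/32 — 4 stops narrower (darker).
ISO: 800 → 400 → 200 → 100 — 3 stops lower (darker).
Net change so far: 7 stops darker. Offset with the shutter speed: 1/125 → 1/60 → 1/30 → 1/15 → 1/8 → 1/4 → 1/2 → 1.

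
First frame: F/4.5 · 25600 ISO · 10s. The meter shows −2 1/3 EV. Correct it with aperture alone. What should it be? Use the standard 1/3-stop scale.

Underexposed by 2 1/3 stops → need 2 1/3 stops brighter.
Aperture: f/4.5 → f/4 → f/3.5 → f/3.2 → f/2.8 → f/2.5 → f/2.2 → f/2.

f/2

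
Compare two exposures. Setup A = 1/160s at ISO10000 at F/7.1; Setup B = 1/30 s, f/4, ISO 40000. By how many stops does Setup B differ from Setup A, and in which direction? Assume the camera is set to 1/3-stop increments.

6 stops brighter

Aperture: f/7.1 → f/6.3 → f/5.6 → f/5 → f/4.5 → f/4 — 1 2/3 stops larger aperture (brighter).
Shutter speed: 1/160 → 1/125 → 1/100 → 1/80 → 1/60 → 1/50 → 1/40 → 1/30 — 2 1/3 stops slower (brighter).
ISO: 10000 → 12800 → 16000 → 20000 → 25600 → 32000 → 40000 — 2 stops raised (brighter).
Net: +1 2/3 +2 1/3 +2 = +6 stops.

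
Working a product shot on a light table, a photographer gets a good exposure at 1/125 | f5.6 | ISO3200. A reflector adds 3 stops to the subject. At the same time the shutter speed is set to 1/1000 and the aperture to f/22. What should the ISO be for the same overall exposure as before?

Scene light: 3 stops brighter.
Shutter speed: 1/125 → 1/250 → 1/500 → 1/1000 — 3 stops faster (darker).
Aperture: f/5.6 → f/8 → f/11 → f/16 → f/22 — 4 stops narrower (darker).
Net so far: 4 stops darker. ISO: 3200 → 6400 → 12800 → 25600 → 51200.

ISO 51200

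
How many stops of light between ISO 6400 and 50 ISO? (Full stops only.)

7 stops

6400 → 3200 → 1600 → 800 → 400 → 200 → 100 → 50 — count the steps: 7 stops.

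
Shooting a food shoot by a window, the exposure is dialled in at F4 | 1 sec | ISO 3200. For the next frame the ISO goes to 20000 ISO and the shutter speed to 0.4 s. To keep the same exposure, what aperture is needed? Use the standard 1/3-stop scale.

ISO: 3200 → 4000 → 5000 → 6400 → 8000 → 10000 → 12800 → 16000 → 20000 — 2 2/3 stops higher (brighter).
Shutter speed: 1 → 0.8 → 0.6 → 0.5 → 0.4 — 1 1/3 stops shorter (darker).
Net change so far: 1 1/3 stops brighter. Offset with the aperture: f/4 → f/4.5 → f/5 → f/5.6 → f/6.3.

f/6.3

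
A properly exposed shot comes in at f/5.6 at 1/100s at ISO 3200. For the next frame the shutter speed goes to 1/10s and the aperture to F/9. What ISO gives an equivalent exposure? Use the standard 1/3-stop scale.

Shutter speed: 1/100 → 1/80 → 1/60 → 1/50 → 1/40 → 1/30 → 1/25 → 1/20 → 1/15 → 1/13 → 1/10 — 3 1/3 stops slower (brighter).
Aperture: f/5.6 → f/6.3 → f/7.1 → f/8 → f/9 — 1 1/3 stops stopped down (darker).
Net change so far: 2 stops brighter. Offset with the ISO: 3200 → 2500 → 2000 → 1600 → 1250 → 1000 → 800.

ISO 800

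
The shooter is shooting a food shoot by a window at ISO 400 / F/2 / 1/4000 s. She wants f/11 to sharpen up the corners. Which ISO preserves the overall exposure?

Aperture: f/2 → f/2.8 → f/4 → f/5.6 → f/8 → f/11 — 5 stops stopped down (darker).
Need 5 stops brighter from the ISO: 400 → 800 → 1600 → 3200 → 6400 → 12800.

ISO 12800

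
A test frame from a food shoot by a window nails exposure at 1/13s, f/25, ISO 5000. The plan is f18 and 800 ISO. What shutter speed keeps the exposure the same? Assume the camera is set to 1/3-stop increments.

Aperture: f/25 → f/22 → f/20 → f/18 — 1 stop wider (brighter).
ISO: 5000 → 4000 → 3200 → 2500 → 2000 → 1600 → 1250 → 1000 → 800 — 2 2/3 stops lower (darker).
Net change so far: 1 2/3 stops darker. Offset with the shutter speed: 1/13 → 1/10 → 1/8 → 1/6 → 1/5 → 1/4.

1/4s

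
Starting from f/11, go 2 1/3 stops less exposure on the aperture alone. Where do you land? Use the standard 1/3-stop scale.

Aperture: f/11 → f/13 → f/14 → f/16 → f/18 → f/20 → f/22 → f/25 — 2 1/3 stops stopped down (darker).

f/25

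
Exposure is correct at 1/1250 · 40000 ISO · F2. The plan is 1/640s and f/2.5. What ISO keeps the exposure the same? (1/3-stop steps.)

Shutter speed: 1/1250 → 1/1000 → 1/800 → 1/640 — 1 stop longer (brighter).
Aperture: f/2 → f/2.2 → f/2.5 — 2/3 stop narrower (darker).
Net change so far: 1/3 stop brighter. Offset with the ISO: 40000 → 32000.

ISO 32000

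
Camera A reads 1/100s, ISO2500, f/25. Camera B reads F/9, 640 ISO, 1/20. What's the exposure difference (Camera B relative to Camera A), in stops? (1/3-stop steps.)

3 1/3 stops brighter

Aperture: f/25 → f/22 → f/20 → f/18 → f/16 → f/14 → f/13 → f/11 → f/10 → f/9 — 3 stops wider (brighter).
Shutter speed: 1/100 → 1/80 → 1/60 → 1/50 → 1/40 → 1/30 → 1/25 → 1/20 — 2 1/3 stops slower (brighter).
ISO: 2500 → 2000 → 1600 → 1250 → 1000 → 800 → 640 — 2 stops dropped (darker).
Net: +3 +2 1/3 −2 = +3 1/3 stops.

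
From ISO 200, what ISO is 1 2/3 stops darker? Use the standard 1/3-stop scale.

ISO: 200 → 160 → 125 → 100 → 80 → 64 — 1 2/3 stops dropped (darker).

ISO 64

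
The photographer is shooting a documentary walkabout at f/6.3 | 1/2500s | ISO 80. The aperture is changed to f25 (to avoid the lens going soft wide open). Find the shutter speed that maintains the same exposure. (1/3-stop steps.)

Aperture: f/6.3 → f/7.1 → f/8 → f/9 → f/10 → f/11 → f/13 → f/14 → f/16 → f/18 → f/20 → f/22 → f/25 — 4 stops narrower (darker).
Need 4 stops brighter from the shutter speed: 1/2500 → 1/2000 → 1/1600 → 1/1250 → 1/1000 → 1/800 → 1/640 → 1/500 → 1/400 → 1/320 → 1/250 → 1/200 → 1/160.

1/160s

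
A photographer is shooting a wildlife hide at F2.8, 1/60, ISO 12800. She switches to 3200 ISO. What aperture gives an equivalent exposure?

f/1.4

ISO: 12800 → 6400 → 3200 — 2 stops dropped (darker).
Need 2 stops brighter from the aperture: f/2.8 → f/2 → f/1.4.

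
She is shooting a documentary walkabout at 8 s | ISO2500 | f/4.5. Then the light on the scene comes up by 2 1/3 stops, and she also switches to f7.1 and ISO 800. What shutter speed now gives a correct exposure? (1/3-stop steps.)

13 s

Scene light: 2 1/3 stops brighter.
Aperture: f/4.5 → f/5 → f/5.6 → f/6.3 → f/7.1 — 1 1/3 stops stopped down (darker).
ISO: 2500 → 2000 → 1600 → 1250 → 1000 → 800 — 1 2/3 stops lower (darker).
Net so far: 2/3 stop darker. Shutter speed: 8 → 10 → 13.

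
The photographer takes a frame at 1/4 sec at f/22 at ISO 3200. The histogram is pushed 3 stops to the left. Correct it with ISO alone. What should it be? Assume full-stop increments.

Underexposed by 3 stops → need 3 stops brighter.
ISO: 3200 → 6400 → 12800 → 25600.

ISO 25600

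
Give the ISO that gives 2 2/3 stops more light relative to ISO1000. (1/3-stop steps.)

ISO: 1000 → 1250 → 1600 → 2000 → 2500 → 3200 → 4000 → 5000 → 6400 — 2 2/3 stops higher (brighter).

ISO 6400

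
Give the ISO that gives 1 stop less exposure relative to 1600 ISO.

ISO 800

ISO: 1600 → 800 — 1 stop dropped (darker).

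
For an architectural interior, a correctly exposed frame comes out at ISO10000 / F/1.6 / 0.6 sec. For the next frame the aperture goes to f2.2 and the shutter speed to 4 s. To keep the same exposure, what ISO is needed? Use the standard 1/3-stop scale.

ISO 3200

Aperture: f/1.6 → f/1.8 → f/2 → f/2.2 — 1 stop narrower (darker).
Shutter speed: 0.6 → 0.8 → 1 → 1.3 → 1.6 → 2 → 2.5 → 3.2 → 4 — 2 2/3 stops longer (brighter).
Net change so far: 1 2/3 stops brighter. Offset with the ISO: 10000 → 8000 → 6400 → 5000 → 4000 → 3200.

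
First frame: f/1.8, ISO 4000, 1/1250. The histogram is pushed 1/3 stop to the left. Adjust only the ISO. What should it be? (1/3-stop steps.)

Underexposed by 1/3 stop → need 1/3 stop brighter.
ISO: 4000 → 5000.

ISO 5000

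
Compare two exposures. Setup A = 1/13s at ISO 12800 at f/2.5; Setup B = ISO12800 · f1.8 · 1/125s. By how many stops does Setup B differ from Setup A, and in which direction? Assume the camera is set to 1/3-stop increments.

Aperture: f/2.5 → f/2.2 → f/2 → f/1.8 — 1 stop opened up (brighter).
Shutter speed: 1/13 → 1/15 → 1/20 → 1/25 → 1/30 → 1/40 → 1/50 → 1/60 → 1/80 → 1/100 → 1/125 — 3 1/3 stops shorter (darker).
ISO: unchanged.
Net: +1 −3 1/3 = −2 1/3 stops.

2 1/3 stops darker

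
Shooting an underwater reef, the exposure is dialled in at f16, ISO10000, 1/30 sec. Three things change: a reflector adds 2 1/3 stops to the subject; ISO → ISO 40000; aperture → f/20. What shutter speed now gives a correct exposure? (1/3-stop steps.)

1/400s

Scene light: 2 1/3 stops brighter.
ISO: 10000 → 12800 → 16000 → 20000 → 25600 → 32000 → 40000 — 2 stops higher (brighter).
Aperture: f/16 → f/18 → f/20 — 2/3 stop stopped down (darker).
Net so far: 3 2/3 stops brighter. Shutter speed: 1/30 → 1/40 → 1/50 → 1/60 → 1/80 → 1/100 → 1/125 → 1/160 → 1/200 → 1/250 → 1/320 → 1/400.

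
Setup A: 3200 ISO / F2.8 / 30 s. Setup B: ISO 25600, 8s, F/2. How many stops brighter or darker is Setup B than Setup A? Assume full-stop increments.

2 stops brighter

Aperture: f/2.8 → f/2 — 1 stop opened up (brighter).
Shutter speed: 30 → 15 → 8 — 2 stops faster (darker).
ISO: 3200 → 6400 → 12800 → 25600 — 3 stops higher (brighter).
Net: +1 −2 +3 = +2 stops.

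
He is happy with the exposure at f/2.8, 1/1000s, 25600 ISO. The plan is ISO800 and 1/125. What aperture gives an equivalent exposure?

f/1.4

ISO: 25600 → 12800 → 6400 → 3200 → 1600 → 800 — 5 stops lower (darker).
Shutter speed: 1/1000 → 1/500 → 1/250 → 1/125 — 3 stops longer (brighter).
Net change so far: 2 stops darker. Offset with the aperture: f/2.8 → f/2 → f/1.4.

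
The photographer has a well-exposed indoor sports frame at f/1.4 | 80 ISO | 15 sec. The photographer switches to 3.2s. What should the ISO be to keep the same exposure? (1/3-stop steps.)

Shutter speed: 15 → 13 → 10 → 8 → 6 → 5 → 4 → 3.2 — 2 1/3 stops shorter (darker).
Need 2 1/3 stops brighter from the ISO: 80 → 100 → 125 → 160 → 200 → 250 → 320 → 400.

ISO 400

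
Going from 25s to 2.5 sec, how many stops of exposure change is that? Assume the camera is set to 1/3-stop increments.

3 1/3 stops

25 → 20 → 15 → 13 → 10 → 8 → 6 → 5 → 4 → 3.2 → 2.5 — count the steps: 10 third-stops = 3 1/3 stops.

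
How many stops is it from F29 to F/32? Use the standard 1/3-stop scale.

f/29 → f/32 — count the steps: 1 third-stops = 1/3 stop.

1/3 stop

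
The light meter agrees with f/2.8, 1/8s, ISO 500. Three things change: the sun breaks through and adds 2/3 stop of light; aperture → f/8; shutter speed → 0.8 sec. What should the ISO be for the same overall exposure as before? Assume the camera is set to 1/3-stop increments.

ISO 400

Scene light: 2/3 stop brighter.
Aperture: f/2.8 → f/3.2 → f/3.5 → f/4 → f/4.5 → f/5 → f/5.6 → f/6.3 → f/7.1 → f/8 — 3 stops smaller aperture (darker).
Shutter speed: 1/8 → 1/6 → 1/5 → 1/4 → 0.3 → 0.4 → 0.5 → 0.6 → 0.8 — 2 2/3 stops slower (brighter).
Net so far: 1/3 stop brighter. ISO: 500 → 400.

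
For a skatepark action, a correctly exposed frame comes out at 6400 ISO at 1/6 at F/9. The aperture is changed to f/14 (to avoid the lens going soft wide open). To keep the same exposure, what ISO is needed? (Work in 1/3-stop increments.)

ISO 16000

Aperture: f/9 → f/10 → f/11 → f/13 → f/14 — 1 1/3 stops smaller aperture (darker).
Need 1 1/3 stops brighter from the ISO: 6400 → 8000 → 10000 → 12800 → 16000.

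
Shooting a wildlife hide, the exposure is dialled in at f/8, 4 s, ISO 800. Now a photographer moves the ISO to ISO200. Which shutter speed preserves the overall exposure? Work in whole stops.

ISO: 800 → 400 → 200 — 2 stops lower (darker).
Need 2 stops brighter from the shutter speed: 4 → 8 → 15.

15 s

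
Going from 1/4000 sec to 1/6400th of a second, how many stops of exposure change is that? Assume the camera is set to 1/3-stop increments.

2/3 stop

1/4000 → 1/5000 → 1/6400 — count the steps: 2 third-stops = 2/3 stop.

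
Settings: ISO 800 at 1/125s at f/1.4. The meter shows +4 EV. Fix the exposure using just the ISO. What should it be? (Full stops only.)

ISO 50

Overexposed by 4 stops → need 4 stops darker.
ISO: 800 → 400 → 200 → 100 → 50.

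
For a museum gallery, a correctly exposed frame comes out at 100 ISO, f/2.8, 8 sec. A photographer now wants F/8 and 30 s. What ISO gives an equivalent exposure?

ISO 200

Aperture: f/2.8 → f/4 → f/5.6 → f/8 — 3 stops narrower (darker).
Shutter speed: 8 → 15 → 30 — 2 stops longer (brighter).
Net change so far: 1 stop darker. Offset with the ISO: 100 → 200.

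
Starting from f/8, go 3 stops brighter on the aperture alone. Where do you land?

Aperture: f/8 → f/5.6 → f/4 → f/2.8 — 3 stops opened up (brighter).

f/2.8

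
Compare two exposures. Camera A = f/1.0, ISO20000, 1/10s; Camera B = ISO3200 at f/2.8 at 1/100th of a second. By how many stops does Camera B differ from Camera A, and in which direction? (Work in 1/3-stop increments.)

9 stops darker

Aperture: f/1.0 → f/1.1 → f/1.2 → f/1.4 → f/1.6 → f/1.8 → f/2 → f/2.2 → f/2.5 → f/2.8 — 3 stops stopped down (darker).
Shutter speed: 1/10 → 1/13 → 1/15 → 1/20 → 1/25 → 1/30 → 1/40 → 1/50 → 1/60 → 1/80 → 1/100 — 3 1/3 stops faster (darker).
ISO: 20000 → 16000 → 12800 → 10000 → 8000 → 6400 → 5000 → 4000 → 3200 — 2 2/3 stops lower (darker).
Net: −3 −3 1/3 −2 2/3 = −9 stops.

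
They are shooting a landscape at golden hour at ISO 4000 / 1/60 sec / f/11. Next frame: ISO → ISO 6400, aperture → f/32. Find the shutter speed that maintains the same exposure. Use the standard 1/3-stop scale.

ISO: 4000 → 5000 → 6400 — 2/3 stop higher (brighter).
Aperture: f/11 → f/13 → f/14 → f/16 → f/18 → f/20 → f/22 → f/25 → f/29 → f/32 — 3 stops stopped down (darker).
Net change so far: 2 1/3 stops darker. Offset with the shutter speed: 1/60 → 1/50 → 1/40 → 1/30 → 1/25 → 1/20 → 1/15 → 1/13.

1/13s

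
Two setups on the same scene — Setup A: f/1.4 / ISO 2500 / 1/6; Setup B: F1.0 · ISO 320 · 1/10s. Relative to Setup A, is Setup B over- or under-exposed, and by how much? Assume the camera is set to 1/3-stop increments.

Aperture: f/1.4 → f/1.2 → f/1.1 → f/1.0 — 1 stop larger aperture (brighter).
Shutter speed: 1/6 → 1/8 → 1/10 — 2/3 stop shorter (darker).
ISO: 2500 → 2000 → 1600 → 1250 → 1000 → 800 → 640 → 500 → 400 → 320 — 3 stops dropped (darker).
Net: +1 −2/3 −3 = −2 2/3 stops.

2 2/3 stops darker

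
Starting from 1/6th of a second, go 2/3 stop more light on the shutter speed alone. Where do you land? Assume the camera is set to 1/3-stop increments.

Shutter speed: 1/6 → 1/5 → 1/4 — 2/3 stop longer (brighter).

1/4s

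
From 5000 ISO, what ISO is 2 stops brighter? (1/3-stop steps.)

ISO 20000

ISO: 5000 → 6400 → 8000 → 10000 → 12800 → 16000 → 20000 — 2 stops raised (brighter).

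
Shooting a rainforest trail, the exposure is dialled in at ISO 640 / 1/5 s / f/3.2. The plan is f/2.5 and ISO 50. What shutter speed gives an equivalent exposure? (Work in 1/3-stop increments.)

Aperture: f/3.2 → f/2.8 → f/2.5 — 2/3 stop wider (brighter).
ISO: 640 → 500 → 400 → 320 → 250 → 200 → 160 → 125 → 100 → 80 → 64 → 50 — 3 2/3 stops dropped (darker).
Net change so far: 3 stops darker. Offset with the shutter speed: 1/5 → 1/4 → 0.3 → 0.4 → 0.5 → 0.6 → 0.8 → 1 → 1.3 → 1.6.

1.6 s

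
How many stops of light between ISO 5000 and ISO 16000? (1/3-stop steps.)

5000 → 6400 → 8000 → 10000 → 12800 → 16000 — count the steps: 5 third-stops = 1 2/3 stops.

1 2/3 stops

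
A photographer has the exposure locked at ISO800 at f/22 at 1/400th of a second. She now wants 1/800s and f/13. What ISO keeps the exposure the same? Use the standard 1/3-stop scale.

Shutter speed: 1/400 → 1/500 → 1/640 → 1/800 — 1 stop shorter (darker).
Aperture: f/22 → f/20 → f/18 → f/16 → f/14 → f/13 — 1 2/3 stops wider (brighter).
Net change so far: 2/3 stop brighter. Offset with the ISO: 800 → 640 → 500.

ISO 500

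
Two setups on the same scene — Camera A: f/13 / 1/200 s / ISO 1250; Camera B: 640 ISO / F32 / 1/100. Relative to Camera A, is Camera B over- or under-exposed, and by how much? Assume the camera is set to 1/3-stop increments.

Aperture: f/13 → f/14 → f/16 → f/18 → f/20 → f/22 → f/25 → f/29 → f/32 — 2 2/3 stops stopped down (darker).
Shutter speed: 1/200 → 1/160 → 1/125 → 1/100 — 1 stop slower (brighter).
ISO: 1250 → 1000 → 800 → 640 — 1 stop lower (darker).
Net: −2 2/3 +1 −1 = −2 2/3 stops.

2 2/3 stops darker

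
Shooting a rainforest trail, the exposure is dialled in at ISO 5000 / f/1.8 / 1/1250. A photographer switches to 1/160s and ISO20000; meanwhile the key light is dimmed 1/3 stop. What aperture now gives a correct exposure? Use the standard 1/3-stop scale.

Scene light: 1/3 stop darker.
Shutter speed: 1/1250 → 1/1000 → 1/800 → 1/640 → 1/500 → 1/400 → 1/320 → 1/250 → 1/200 → 1/160 — 3 stops slower (brighter).
ISO: 5000 → 6400 → 8000 → 10000 → 12800 → 16000 → 20000 — 2 stops higher (brighter).
Net so far: 4 2/3 stops brighter. Aperture: f/1.8 → f/2 → f/2.2 → f/2.5 → f/2.8 → f/3.2 → f/3.5 → f/4 → f/4.5 → f/5 → f/5.6 → f/6.3 → f/7.1 → f/8 → f/9.

f/9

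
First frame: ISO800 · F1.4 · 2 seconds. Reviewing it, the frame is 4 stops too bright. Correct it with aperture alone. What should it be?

Overexposed by 4 stops → need 4 stops darker.
Aperture: f/1.4 → f/2 → f/2.8 → f/4 → f/5.6.

f/5.6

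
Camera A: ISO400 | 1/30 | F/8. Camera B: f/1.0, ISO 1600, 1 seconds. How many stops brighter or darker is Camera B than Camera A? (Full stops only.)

Aperture: f/8 → f/5.6 → f/4 → f/2.8 → f/2 → f/1.4 → f/1.0 — 6 stops larger aperture (brighter).
Shutter speed: 1/30 → 1/15 → 1/8 → 1/4 → 1/2 → 1 — 5 stops longer (brighter).
ISO: 400 → 800 → 1600 — 2 stops higher (brighter).
Net: +6 +5 +2 = +13 stops.

13 stops brighter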